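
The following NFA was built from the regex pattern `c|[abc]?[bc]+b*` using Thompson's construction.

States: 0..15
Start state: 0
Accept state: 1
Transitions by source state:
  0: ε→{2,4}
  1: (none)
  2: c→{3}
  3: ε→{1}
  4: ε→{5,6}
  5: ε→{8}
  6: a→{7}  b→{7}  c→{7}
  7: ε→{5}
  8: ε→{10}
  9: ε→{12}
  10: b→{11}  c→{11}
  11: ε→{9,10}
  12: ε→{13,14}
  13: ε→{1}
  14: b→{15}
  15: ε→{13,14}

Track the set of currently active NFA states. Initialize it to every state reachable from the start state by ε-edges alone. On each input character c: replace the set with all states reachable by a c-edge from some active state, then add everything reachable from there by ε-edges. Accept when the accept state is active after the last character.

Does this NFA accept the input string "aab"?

Answer: REJECT

Steps:
initial (ε-close {0}): {0,2,4,5,6,8,10}
'a' @ 1: {5,7,8,10}
'a' @ 2: {}  — no active states
rest 'b' ignored (set empty)
end set {} — state 1 not in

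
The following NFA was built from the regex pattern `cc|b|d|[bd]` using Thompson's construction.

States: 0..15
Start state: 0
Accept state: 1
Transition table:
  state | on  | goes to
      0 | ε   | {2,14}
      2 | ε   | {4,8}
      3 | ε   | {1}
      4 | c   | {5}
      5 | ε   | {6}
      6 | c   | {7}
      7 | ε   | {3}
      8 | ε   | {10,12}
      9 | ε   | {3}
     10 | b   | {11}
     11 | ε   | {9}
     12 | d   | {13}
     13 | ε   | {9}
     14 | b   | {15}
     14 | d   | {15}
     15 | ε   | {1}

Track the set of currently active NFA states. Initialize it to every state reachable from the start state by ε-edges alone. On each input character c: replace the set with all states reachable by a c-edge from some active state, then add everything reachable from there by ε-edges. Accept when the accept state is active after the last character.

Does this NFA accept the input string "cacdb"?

Answer: REJECT

Trace:
S₀ = ε-closure({0}) = {0,2,4,8,10,12,14}
'c' @ 1: {5,6}
'a' @ 2: {}  — dead — no transitions
rest 'cdb' ignored (set empty)
after full input: {}  (accept=1 not in)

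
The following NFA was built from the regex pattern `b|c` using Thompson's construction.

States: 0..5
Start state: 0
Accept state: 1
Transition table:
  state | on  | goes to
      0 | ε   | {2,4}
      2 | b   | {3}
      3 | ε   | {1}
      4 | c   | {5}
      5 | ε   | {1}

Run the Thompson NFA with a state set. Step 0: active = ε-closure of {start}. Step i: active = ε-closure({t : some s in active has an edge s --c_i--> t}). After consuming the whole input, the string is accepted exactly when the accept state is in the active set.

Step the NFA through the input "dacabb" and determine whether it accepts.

S₀ = ε-closure({0}) = {0,2,4}
'd' @ 1: {}  — dead — no transitions
rest 'acabb' ignored (set empty)
final: {}; accept 1 not in set

Answer: REJECT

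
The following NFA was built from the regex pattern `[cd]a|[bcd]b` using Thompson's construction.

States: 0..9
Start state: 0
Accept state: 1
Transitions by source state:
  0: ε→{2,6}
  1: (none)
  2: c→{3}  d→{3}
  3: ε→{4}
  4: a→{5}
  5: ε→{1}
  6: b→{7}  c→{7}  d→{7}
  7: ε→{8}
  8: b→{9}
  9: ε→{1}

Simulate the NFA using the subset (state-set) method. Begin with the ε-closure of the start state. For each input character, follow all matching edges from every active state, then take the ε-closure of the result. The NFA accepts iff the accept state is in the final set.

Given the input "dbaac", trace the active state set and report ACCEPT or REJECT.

Answer: REJECT

Derivation:
initial (ε-close {0}): {0,2,6}
'd' @ 1: {3,4,7,8}
'b' @ 2: {1,9}  [accepting]
'a' @ 3: {}  — no active states
rest 'ac' ignored (set empty)
final: {}; accept 1 not in set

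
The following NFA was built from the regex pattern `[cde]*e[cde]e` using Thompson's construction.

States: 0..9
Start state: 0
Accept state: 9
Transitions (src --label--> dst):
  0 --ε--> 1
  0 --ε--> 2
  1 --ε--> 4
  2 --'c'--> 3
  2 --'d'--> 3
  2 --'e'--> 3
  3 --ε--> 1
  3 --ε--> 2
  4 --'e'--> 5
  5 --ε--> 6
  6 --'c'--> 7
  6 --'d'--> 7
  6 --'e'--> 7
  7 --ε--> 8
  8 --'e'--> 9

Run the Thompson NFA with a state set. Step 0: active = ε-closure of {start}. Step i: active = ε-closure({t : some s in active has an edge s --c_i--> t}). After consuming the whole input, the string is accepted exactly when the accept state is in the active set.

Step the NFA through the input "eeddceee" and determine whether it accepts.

Answer: ACCEPT

Steps:
initial (ε-close {0}): {0,1,2,4}
'e' @ 1: {1,2,3,4,5,6}
'e' @ 2: {1,2,3,4,5,6,7,8}
'd' @ 3: {1,2,3,4,7,8}
'd' @ 4: {1,2,3,4}
'c' @ 5: {1,2,3,4}
'e' @ 6: {1,2,3,4,5,6}
'e' @ 7: {1,2,3,4,5,6,7,8}
'e' @ 8: {1,2,3,4,5,6,7,8,9}  ✓accept
end set {1,2,3,4,5,6,7,8,9} — state 9 in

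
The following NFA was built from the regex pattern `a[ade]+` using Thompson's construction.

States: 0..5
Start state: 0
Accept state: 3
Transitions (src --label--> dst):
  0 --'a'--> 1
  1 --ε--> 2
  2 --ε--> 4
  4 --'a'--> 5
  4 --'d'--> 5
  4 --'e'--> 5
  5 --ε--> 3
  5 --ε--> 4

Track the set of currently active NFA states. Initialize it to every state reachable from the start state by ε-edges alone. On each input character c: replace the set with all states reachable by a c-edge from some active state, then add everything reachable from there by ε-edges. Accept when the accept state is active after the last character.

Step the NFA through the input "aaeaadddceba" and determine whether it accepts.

initial (ε-close {0}): {0}
'a' @ 1: {1,2,4}
'a' @ 2: {3,4,5}  (accept∈set)
'e' @ 3: {3,4,5}  (accept∈set)
'a' @ 4: {3,4,5}  (accept∈set)
'a' @ 5: {3,4,5}  (accept∈set)
'd' @ 6: {3,4,5}  (accept∈set)
'd' @ 7: {3,4,5}  (accept∈set)
'd' @ 8: {3,4,5}  (accept∈set)
'c' @ 9: {}  — dead — no transitions
rest 'eba' ignored (set empty)
after full input: {}  (accept=3 not in)

Answer: REJECT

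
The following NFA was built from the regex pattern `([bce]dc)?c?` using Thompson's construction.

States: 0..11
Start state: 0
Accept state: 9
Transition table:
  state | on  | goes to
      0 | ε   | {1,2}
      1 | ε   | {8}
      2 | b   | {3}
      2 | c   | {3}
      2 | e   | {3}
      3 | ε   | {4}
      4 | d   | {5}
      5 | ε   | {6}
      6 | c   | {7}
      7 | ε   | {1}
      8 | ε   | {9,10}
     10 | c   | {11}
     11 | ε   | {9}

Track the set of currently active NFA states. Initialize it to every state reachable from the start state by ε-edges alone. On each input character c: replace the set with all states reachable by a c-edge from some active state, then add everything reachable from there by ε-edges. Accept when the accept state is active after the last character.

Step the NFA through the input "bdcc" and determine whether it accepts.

Answer: ACCEPT

Derivation:
start: ε-closure({0}) = {0,1,2,8,9,10}
'b' @ 1: {3,4}
'd' @ 2: {5,6}
'c' @ 3: {1,7,8,9,10}  [accepting]
'c' @ 4: {9,11}  [accepting]
final: {9,11}; accept 9 in set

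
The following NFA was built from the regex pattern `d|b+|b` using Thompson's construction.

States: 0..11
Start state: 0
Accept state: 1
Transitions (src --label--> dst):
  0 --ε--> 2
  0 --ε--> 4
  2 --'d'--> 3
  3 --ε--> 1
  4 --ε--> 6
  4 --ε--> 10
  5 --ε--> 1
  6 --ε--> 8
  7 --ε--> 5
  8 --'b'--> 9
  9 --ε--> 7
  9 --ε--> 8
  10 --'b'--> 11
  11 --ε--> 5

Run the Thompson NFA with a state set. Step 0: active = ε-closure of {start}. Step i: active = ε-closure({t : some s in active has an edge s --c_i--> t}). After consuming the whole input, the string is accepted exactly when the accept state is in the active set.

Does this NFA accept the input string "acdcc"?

start: ε-closure({0}) = {0,2,4,6,8,10}
'a' @ 1: {}  — no active states
rest 'cdcc' ignored (set empty)
final: {}; accept 1 not in set

Answer: REJECT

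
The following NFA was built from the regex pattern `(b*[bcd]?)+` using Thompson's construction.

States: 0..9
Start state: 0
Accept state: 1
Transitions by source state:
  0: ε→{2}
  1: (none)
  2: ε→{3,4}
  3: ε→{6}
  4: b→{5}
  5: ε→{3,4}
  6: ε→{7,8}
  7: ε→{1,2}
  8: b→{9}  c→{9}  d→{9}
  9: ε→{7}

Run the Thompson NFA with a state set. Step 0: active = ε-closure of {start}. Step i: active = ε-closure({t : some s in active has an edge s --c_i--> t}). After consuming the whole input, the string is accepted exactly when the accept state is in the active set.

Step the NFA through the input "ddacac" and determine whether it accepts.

Answer: REJECT

Trace:
initial (ε-close {0}): {0,1,2,3,4,6,7,8}
'd' @ 1: {1,2,3,4,6,7,8,9}  [accepting]
'd' @ 2: {1,2,3,4,6,7,8,9}  [accepting]
'a' @ 3: {}  — no active states
rest 'cac' ignored (set empty)
end set {} — state 1 not in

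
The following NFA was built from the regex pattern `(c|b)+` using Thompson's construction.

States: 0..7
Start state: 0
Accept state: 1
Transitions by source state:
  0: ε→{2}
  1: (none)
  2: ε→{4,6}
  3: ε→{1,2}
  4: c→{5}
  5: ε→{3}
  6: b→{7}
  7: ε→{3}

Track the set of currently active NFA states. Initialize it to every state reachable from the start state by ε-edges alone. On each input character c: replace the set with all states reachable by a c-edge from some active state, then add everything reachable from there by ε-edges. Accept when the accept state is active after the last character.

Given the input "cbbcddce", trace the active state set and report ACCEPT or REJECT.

Answer: REJECT

Trace:
start: ε-closure({0}) = {0,2,4,6}
'c' @ 1: {1,2,3,4,5,6}  [accepting]
'b' @ 2: {1,2,3,4,6,7}  [accepting]
'b' @ 3: {1,2,3,4,6,7}  [accepting]
'c' @ 4: {1,2,3,4,5,6}  [accepting]
'd' @ 5: {}  — state set empty
rest 'dce' ignored (set empty)
after full input: {}  (accept=1 not in)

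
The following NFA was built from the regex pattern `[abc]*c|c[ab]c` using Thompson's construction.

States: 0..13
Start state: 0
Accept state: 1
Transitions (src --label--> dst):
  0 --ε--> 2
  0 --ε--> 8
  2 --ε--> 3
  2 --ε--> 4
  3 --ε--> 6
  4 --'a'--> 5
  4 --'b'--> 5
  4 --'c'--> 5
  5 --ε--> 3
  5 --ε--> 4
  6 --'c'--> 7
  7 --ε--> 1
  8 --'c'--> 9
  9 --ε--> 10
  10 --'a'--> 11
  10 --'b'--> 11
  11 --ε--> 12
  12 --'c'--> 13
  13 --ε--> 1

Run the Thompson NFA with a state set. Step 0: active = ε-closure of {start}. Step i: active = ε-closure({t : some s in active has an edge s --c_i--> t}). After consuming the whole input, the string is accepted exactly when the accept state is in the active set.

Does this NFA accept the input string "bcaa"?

initial (ε-close {0}): {0,2,3,4,6,8}
'b' @ 1: {3,4,5,6}
'c' @ 2: {1,3,4,5,6,7}  ✓accept
'a' @ 3: {3,4,5,6}
'a' @ 4: {3,4,5,6}
final: {3,4,5,6}; accept 1 not in set

Answer: REJECT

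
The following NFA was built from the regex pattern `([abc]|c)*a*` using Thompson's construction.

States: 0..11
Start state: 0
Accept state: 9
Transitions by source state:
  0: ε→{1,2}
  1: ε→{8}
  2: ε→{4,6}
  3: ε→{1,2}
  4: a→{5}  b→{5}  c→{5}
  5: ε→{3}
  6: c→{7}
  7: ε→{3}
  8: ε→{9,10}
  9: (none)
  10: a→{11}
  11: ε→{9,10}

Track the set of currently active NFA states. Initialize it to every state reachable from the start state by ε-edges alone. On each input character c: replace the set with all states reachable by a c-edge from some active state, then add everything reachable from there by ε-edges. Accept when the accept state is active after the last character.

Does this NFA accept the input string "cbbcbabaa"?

S₀ = ε-closure({0}) = {0,1,2,4,6,8,9,10}
'c' @ 1: {1,2,3,4,5,6,7,8,9,10}  (accept∈set)
'b' @ 2: {1,2,3,4,5,6,8,9,10}  (accept∈set)
'b' @ 3: {1,2,3,4,5,6,8,9,10}  (accept∈set)
'c' @ 4: {1,2,3,4,5,6,7,8,9,10}  (accept∈set)
'b' @ 5: {1,2,3,4,5,6,8,9,10}  (accept∈set)
'a' @ 6: {1,2,3,4,5,6,8,9,10,11}  (accept∈set)
'b' @ 7: {1,2,3,4,5,6,8,9,10}  (accept∈set)
'a' @ 8: {1,2,3,4,5,6,8,9,10,11}  (accept∈set)
'a' @ 9: {1,2,3,4,5,6,8,9,10,11}  (accept∈set)
after full input: {1,2,3,4,5,6,8,9,10,11}  (accept=9 in)

Answer: ACCEPT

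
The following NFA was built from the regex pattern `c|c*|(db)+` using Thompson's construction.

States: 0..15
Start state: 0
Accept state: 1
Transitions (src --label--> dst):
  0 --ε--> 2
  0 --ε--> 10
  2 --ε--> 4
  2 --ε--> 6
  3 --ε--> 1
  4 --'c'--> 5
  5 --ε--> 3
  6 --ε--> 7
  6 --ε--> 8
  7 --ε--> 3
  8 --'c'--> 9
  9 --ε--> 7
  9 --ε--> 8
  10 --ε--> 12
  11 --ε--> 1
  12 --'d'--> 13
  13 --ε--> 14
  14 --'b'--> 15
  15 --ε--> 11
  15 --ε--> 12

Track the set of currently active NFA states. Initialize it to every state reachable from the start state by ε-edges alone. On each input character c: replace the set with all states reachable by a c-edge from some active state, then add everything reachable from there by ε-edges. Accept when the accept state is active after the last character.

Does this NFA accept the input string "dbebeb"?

Answer: REJECT

Steps:
initial (ε-close {0}): {0,1,2,3,4,6,7,8,10,12}
'd' @ 1: {13,14}
'b' @ 2: {1,11,12,15}  [accepting]
'e' @ 3: {}  — no active states
rest 'beb' ignored (set empty)
final: {}; accept 1 not in set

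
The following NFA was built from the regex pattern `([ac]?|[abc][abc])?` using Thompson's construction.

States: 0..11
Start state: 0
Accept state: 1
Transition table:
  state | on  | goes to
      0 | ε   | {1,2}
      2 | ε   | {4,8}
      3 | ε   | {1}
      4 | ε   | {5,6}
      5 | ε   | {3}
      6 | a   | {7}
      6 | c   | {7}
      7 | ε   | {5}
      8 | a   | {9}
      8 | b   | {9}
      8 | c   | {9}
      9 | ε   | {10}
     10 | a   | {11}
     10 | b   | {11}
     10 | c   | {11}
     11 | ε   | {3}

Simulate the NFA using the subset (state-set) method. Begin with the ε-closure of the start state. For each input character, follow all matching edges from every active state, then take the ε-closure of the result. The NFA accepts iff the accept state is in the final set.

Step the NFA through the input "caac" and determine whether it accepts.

Answer: REJECT

Trace:
initial (ε-close {0}): {0,1,2,3,4,5,6,8}
'c' @ 1: {1,3,5,7,9,10}  [accepting]
'a' @ 2: {1,3,11}  [accepting]
'a' @ 3: {}  — state set empty
rest 'c' ignored (set empty)
final: {}; accept 1 not in set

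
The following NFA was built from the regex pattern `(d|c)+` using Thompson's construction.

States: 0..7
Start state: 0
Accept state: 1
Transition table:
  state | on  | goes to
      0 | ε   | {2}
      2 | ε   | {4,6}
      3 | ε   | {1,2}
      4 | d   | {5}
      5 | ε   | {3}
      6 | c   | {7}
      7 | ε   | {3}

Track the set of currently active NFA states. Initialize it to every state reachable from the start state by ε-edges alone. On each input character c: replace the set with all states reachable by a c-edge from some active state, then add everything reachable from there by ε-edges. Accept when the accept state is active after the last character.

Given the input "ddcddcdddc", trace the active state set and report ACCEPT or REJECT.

start: ε-closure({0}) = {0,2,4,6}
'd' @ 1: {1,2,3,4,5,6}  [accepting]
'd' @ 2: {1,2,3,4,5,6}  [accepting]
'c' @ 3: {1,2,3,4,6,7}  [accepting]
'd' @ 4: {1,2,3,4,5,6}  [accepting]
'd' @ 5: {1,2,3,4,5,6}  [accepting]
'c' @ 6: {1,2,3,4,6,7}  [accepting]
'd' @ 7: {1,2,3,4,5,6}  [accepting]
'd' @ 8: {1,2,3,4,5,6}  [accepting]
'd' @ 9: {1,2,3,4,5,6}  [accepting]
'c' @ 10: {1,2,3,4,6,7}  [accepting]
after full input: {1,2,3,4,6,7}  (accept=1 in)

Answer: ACCEPT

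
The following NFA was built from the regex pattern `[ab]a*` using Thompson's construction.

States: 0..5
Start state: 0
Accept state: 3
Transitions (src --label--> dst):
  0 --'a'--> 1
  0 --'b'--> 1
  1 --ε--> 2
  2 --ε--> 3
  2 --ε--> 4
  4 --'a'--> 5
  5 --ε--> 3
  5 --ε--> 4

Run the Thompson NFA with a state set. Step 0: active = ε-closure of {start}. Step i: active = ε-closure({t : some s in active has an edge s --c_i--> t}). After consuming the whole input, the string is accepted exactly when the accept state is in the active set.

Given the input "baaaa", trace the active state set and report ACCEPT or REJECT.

Answer: ACCEPT

Steps:
start: ε-closure({0}) = {0}
'b' @ 1: {1,2,3,4}  (accept∈set)
'a' @ 2: {3,4,5}  (accept∈set)
'a' @ 3: {3,4,5}  (accept∈set)
'a' @ 4: {3,4,5}  (accept∈set)
'a' @ 5: {3,4,5}  (accept∈set)
final: {3,4,5}; accept 3 in set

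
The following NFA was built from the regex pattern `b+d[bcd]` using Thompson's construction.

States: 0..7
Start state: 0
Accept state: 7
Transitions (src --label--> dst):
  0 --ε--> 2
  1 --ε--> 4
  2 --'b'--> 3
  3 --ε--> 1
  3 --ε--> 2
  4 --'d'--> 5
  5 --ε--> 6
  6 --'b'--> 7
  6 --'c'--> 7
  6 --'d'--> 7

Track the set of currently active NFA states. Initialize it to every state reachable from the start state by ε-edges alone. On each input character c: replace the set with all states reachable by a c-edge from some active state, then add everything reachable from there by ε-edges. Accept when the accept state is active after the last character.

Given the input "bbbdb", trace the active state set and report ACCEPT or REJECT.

Answer: ACCEPT

Trace:
start: ε-closure({0}) = {0,2}
'b' @ 1: {1,2,3,4}
'b' @ 2: {1,2,3,4}
'b' @ 3: {1,2,3,4}
'd' @ 4: {5,6}
'b' @ 5: {7}  (accept∈set)
end set {7} — state 7 in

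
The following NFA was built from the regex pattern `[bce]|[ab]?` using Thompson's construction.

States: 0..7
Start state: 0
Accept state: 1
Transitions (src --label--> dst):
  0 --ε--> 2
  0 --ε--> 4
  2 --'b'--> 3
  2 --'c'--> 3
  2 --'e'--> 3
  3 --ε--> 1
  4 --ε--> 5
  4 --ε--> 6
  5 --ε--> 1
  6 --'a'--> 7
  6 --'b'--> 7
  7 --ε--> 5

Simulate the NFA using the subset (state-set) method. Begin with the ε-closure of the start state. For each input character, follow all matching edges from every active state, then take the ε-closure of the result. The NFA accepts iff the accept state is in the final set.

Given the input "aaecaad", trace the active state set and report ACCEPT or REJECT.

S₀ = ε-closure({0}) = {0,1,2,4,5,6}
'a' @ 1: {1,5,7}  [accepting]
'a' @ 2: {}  — dead — no transitions
rest 'ecaad' ignored (set empty)
end set {} — state 1 not in

Answer: REJECT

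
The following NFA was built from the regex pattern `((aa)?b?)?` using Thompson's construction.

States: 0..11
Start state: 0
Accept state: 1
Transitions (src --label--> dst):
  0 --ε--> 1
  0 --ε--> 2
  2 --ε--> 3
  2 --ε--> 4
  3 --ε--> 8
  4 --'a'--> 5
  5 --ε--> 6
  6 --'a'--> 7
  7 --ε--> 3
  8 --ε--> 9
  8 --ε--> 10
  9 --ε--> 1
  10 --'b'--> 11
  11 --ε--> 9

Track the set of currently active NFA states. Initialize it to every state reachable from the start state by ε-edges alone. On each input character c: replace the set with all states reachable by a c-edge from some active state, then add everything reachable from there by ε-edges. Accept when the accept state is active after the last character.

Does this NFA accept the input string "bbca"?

Answer: REJECT

Derivation:
S₀ = ε-closure({0}) = {0,1,2,3,4,8,9,10}
'b' @ 1: {1,9,11}  (accept∈set)
'b' @ 2: {}  — state set empty
rest 'ca' ignored (set empty)
after full input: {}  (accept=1 not in)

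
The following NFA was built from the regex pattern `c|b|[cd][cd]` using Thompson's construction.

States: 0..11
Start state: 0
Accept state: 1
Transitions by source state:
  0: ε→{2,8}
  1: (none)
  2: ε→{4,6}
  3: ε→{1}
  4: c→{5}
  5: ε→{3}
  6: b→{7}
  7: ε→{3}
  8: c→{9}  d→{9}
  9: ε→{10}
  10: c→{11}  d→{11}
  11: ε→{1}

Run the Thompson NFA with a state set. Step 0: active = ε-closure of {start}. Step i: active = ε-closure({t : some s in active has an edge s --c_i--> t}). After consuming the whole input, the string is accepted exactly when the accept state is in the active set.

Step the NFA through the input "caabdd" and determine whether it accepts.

Answer: REJECT

Derivation:
start: ε-closure({0}) = {0,2,4,6,8}
'c' @ 1: {1,3,5,9,10}  ✓accept
'a' @ 2: {}  — dead — no transitions
rest 'abdd' ignored (set empty)
end set {} — state 1 not in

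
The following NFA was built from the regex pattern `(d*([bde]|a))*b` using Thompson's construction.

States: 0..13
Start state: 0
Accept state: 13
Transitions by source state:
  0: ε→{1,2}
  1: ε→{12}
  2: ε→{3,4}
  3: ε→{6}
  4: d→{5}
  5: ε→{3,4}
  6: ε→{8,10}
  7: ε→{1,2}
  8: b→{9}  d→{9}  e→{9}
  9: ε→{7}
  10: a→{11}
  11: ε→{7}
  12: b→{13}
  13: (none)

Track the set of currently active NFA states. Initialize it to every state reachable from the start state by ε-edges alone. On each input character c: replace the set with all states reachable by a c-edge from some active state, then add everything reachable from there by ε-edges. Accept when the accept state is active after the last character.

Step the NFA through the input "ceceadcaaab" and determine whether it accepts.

S₀ = ε-closure({0}) = {0,1,2,3,4,6,8,10,12}
'c' @ 1: {}  — dead — no transitions
rest 'eceadcaaab' ignored (set empty)
after full input: {}  (accept=13 not in)

Answer: REJECT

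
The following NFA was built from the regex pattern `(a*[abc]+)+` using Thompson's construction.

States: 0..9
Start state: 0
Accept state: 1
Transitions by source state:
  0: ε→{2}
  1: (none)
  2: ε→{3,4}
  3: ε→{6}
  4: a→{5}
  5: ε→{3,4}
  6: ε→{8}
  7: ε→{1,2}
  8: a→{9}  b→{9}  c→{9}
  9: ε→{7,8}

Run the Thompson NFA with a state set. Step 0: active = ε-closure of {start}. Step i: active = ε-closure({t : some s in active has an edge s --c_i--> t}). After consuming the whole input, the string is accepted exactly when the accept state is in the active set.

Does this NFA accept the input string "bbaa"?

Answer: ACCEPT

Derivation:
initial (ε-close {0}): {0,2,3,4,6,8}
'b' @ 1: {1,2,3,4,6,7,8,9}  [accepting]
'b' @ 2: {1,2,3,4,6,7,8,9}  [accepting]
'a' @ 3: {1,2,3,4,5,6,7,8,9}  [accepting]
'a' @ 4: {1,2,3,4,5,6,7,8,9}  [accepting]
end set {1,2,3,4,5,6,7,8,9} — state 1 in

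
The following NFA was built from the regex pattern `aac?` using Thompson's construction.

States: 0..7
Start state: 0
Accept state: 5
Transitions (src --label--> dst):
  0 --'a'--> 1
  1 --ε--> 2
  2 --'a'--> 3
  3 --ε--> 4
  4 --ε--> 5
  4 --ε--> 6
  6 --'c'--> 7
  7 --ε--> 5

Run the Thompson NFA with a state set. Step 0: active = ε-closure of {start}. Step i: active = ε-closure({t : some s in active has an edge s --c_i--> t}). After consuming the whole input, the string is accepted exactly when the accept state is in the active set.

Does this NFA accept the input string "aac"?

initial (ε-close {0}): {0}
'a' @ 1: {1,2}
'a' @ 2: {3,4,5,6}  ✓accept
'c' @ 3: {5,7}  ✓accept
final: {5,7}; accept 5 in set

Answer: ACCEPT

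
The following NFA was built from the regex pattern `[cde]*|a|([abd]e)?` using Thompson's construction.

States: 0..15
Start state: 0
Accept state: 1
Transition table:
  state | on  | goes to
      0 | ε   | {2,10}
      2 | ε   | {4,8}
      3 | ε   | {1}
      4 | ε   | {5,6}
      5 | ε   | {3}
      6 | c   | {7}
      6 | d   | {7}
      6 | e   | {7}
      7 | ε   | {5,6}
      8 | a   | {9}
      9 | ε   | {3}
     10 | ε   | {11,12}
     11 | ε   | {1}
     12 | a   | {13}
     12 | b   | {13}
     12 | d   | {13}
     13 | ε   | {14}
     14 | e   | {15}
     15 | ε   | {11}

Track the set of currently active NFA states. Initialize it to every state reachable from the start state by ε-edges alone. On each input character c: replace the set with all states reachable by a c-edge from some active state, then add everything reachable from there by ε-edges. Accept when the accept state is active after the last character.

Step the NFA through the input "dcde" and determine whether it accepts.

Answer: ACCEPT

Trace:
S₀ = ε-closure({0}) = {0,1,2,3,4,5,6,8,10,11,12}
'd' @ 1: {1,3,5,6,7,13,14}  ✓accept
'c' @ 2: {1,3,5,6,7}  ✓accept
'd' @ 3: {1,3,5,6,7}  ✓accept
'e' @ 4: {1,3,5,6,7}  ✓accept
final: {1,3,5,6,7}; accept 1 in set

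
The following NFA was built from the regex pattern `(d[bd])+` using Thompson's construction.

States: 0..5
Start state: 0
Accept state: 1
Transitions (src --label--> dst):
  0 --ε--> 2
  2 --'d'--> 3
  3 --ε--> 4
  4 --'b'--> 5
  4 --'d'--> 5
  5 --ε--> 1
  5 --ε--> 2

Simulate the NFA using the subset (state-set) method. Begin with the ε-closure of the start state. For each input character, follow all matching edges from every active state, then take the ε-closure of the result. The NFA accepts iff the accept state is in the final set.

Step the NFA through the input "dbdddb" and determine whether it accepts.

Answer: ACCEPT

Trace:
S₀ = ε-closure({0}) = {0,2}
'd' @ 1: {3,4}
'b' @ 2: {1,2,5}  [accepting]
'd' @ 3: {3,4}
'd' @ 4: {1,2,5}  [accepting]
'd' @ 5: {3,4}
'b' @ 6: {1,2,5}  [accepting]
final: {1,2,5}; accept 1 in set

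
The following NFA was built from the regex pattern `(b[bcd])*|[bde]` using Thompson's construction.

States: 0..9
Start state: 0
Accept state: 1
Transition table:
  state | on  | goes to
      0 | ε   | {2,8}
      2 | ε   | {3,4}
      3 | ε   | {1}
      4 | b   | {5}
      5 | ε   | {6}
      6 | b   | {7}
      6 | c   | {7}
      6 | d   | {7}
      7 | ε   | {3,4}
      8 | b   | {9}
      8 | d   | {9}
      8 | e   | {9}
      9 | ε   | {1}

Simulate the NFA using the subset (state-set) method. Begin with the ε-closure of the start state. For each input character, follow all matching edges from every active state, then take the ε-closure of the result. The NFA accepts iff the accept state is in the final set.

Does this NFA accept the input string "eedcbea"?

S₀ = ε-closure({0}) = {0,1,2,3,4,8}
'e' @ 1: {1,9}  (accept∈set)
'e' @ 2: {}  — no active states
rest 'dcbea' ignored (set empty)
end set {} — state 1 not in

Answer: REJECT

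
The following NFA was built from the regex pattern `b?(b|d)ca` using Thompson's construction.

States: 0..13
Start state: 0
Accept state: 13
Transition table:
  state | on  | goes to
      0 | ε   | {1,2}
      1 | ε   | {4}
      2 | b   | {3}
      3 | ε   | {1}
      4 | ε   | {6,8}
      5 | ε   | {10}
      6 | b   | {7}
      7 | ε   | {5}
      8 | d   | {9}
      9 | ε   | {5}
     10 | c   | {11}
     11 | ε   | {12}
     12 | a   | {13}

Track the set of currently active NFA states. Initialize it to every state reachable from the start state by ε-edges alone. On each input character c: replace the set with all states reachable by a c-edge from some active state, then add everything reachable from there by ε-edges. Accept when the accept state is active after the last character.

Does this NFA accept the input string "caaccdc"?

Answer: REJECT

Steps:
start: ε-closure({0}) = {0,1,2,4,6,8}
'c' @ 1: {}  — dead — no transitions
rest 'aaccdc' ignored (set empty)
final: {}; accept 13 not in set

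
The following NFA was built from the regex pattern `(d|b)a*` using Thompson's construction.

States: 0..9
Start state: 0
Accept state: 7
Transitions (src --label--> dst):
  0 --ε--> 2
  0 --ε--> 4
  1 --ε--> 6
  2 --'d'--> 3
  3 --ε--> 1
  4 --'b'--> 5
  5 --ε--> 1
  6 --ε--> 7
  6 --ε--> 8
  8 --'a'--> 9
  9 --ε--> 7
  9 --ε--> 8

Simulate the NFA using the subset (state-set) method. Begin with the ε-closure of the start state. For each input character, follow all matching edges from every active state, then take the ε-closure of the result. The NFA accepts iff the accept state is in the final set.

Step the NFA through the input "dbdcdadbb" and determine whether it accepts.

Answer: REJECT

Steps:
S₀ = ε-closure({0}) = {0,2,4}
'd' @ 1: {1,3,6,7,8}  (accept∈set)
'b' @ 2: {}  — dead — no transitions
rest 'dcdadbb' ignored (set empty)
after full input: {}  (accept=7 not in)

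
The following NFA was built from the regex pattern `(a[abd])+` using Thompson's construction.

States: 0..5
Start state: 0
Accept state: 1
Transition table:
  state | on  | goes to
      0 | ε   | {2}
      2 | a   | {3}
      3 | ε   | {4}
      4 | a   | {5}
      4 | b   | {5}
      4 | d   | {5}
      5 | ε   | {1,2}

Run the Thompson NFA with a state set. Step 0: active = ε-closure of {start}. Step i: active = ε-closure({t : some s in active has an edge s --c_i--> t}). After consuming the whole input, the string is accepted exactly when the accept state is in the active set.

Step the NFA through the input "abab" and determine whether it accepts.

S₀ = ε-closure({0}) = {0,2}
'a' @ 1: {3,4}
'b' @ 2: {1,2,5}  ✓accept
'a' @ 3: {3,4}
'b' @ 4: {1,2,5}  ✓accept
after full input: {1,2,5}  (accept=1 in)

Answer: ACCEPT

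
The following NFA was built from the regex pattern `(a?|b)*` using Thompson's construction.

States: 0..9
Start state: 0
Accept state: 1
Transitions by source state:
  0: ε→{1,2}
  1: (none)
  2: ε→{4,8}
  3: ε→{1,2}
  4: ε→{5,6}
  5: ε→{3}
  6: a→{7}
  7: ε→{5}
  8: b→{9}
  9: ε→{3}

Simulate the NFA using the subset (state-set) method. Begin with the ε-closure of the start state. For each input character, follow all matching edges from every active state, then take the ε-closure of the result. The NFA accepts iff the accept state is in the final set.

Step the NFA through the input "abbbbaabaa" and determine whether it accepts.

initial (ε-close {0}): {0,1,2,3,4,5,6,8}
'a' @ 1: {1,2,3,4,5,6,7,8}  ✓accept
'b' @ 2: {1,2,3,4,5,6,8,9}  ✓accept
'b' @ 3: {1,2,3,4,5,6,8,9}  ✓accept
'b' @ 4: {1,2,3,4,5,6,8,9}  ✓accept
'b' @ 5: {1,2,3,4,5,6,8,9}  ✓accept
'a' @ 6: {1,2,3,4,5,6,7,8}  ✓accept
'a' @ 7: {1,2,3,4,5,6,7,8}  ✓accept
'b' @ 8: {1,2,3,4,5,6,8,9}  ✓accept
'a' @ 9: {1,2,3,4,5,6,7,8}  ✓accept
'a' @ 10: {1,2,3,4,5,6,7,8}  ✓accept
end set {1,2,3,4,5,6,7,8} — state 1 in

Answer: ACCEPT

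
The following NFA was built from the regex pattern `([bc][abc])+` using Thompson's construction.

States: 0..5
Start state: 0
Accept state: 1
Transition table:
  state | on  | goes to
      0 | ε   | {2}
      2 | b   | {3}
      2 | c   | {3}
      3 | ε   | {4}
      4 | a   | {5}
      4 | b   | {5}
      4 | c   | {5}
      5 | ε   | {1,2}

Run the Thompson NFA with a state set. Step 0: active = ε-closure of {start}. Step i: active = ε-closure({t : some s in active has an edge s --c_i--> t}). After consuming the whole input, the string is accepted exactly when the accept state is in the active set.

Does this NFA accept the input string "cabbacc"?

start: ε-closure({0}) = {0,2}
'c' @ 1: {3,4}
'a' @ 2: {1,2,5}  [accepting]
'b' @ 3: {3,4}
'b' @ 4: {1,2,5}  [accepting]
'a' @ 5: {}  — no active states
rest 'cc' ignored (set empty)
after full input: {}  (accept=1 not in)

Answer: REJECT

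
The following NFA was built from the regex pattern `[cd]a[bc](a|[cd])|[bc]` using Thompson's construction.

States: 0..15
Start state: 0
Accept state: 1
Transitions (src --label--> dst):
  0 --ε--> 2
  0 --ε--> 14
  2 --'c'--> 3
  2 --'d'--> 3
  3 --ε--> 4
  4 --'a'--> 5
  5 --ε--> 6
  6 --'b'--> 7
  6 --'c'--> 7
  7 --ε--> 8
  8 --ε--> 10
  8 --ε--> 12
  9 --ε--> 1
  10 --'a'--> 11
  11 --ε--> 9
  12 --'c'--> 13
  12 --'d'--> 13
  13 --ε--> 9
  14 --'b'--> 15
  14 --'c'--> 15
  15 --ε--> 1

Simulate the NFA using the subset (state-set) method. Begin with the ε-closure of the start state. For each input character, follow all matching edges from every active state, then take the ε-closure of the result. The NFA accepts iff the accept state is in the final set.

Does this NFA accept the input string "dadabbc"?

Answer: REJECT

Steps:
initial (ε-close {0}): {0,2,14}
'd' @ 1: {3,4}
'a' @ 2: {5,6}
'd' @ 3: {}  — state set empty
rest 'abbc' ignored (set empty)
end set {} — state 1 not in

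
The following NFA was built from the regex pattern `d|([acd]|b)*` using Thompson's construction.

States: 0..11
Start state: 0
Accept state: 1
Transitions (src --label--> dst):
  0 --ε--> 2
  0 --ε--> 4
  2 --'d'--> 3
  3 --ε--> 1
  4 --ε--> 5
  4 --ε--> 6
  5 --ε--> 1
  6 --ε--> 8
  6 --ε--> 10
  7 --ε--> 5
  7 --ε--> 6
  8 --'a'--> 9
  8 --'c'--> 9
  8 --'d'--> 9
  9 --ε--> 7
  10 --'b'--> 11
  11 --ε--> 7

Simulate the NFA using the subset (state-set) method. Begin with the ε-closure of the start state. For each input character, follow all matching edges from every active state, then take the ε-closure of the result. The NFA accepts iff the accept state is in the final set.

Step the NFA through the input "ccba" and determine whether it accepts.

Answer: ACCEPT

Trace:
initial (ε-close {0}): {0,1,2,4,5,6,8,10}
'c' @ 1: {1,5,6,7,8,9,10}  ✓accept
'c' @ 2: {1,5,6,7,8,9,10}  ✓accept
'b' @ 3: {1,5,6,7,8,10,11}  ✓accept
'a' @ 4: {1,5,6,7,8,9,10}  ✓accept
after full input: {1,5,6,7,8,9,10}  (accept=1 in)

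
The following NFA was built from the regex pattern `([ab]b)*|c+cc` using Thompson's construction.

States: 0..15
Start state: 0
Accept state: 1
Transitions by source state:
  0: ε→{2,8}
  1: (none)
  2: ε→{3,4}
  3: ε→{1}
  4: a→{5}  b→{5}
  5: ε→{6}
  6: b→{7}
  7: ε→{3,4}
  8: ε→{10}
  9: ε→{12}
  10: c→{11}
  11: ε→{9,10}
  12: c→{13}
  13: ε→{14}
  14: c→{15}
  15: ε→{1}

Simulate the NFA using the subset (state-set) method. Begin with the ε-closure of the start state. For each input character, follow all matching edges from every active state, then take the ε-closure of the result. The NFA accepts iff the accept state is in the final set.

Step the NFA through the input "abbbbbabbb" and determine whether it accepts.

Answer: ACCEPT

Steps:
start: ε-closure({0}) = {0,1,2,3,4,8,10}
'a' @ 1: {5,6}
'b' @ 2: {1,3,4,7}  ✓accept
'b' @ 3: {5,6}
'b' @ 4: {1,3,4,7}  ✓accept
'b' @ 5: {5,6}
'b' @ 6: {1,3,4,7}  ✓accept
'a' @ 7: {5,6}
'b' @ 8: {1,3,4,7}  ✓accept
'b' @ 9: {5,6}
'b' @ 10: {1,3,4,7}  ✓accept
final: {1,3,4,7}; accept 1 in set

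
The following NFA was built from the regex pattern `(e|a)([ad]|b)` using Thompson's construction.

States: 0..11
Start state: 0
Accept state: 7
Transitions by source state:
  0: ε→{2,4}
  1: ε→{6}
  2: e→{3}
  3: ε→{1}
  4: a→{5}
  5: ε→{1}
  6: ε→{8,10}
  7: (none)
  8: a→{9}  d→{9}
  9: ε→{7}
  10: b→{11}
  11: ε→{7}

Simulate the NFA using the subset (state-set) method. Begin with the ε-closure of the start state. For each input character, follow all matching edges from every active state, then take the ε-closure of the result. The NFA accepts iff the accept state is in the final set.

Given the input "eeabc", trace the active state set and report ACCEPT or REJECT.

initial (ε-close {0}): {0,2,4}
'e' @ 1: {1,3,6,8,10}
'e' @ 2: {}  — dead — no transitions
rest 'abc' ignored (set empty)
after full input: {}  (accept=7 not in)

Answer: REJECT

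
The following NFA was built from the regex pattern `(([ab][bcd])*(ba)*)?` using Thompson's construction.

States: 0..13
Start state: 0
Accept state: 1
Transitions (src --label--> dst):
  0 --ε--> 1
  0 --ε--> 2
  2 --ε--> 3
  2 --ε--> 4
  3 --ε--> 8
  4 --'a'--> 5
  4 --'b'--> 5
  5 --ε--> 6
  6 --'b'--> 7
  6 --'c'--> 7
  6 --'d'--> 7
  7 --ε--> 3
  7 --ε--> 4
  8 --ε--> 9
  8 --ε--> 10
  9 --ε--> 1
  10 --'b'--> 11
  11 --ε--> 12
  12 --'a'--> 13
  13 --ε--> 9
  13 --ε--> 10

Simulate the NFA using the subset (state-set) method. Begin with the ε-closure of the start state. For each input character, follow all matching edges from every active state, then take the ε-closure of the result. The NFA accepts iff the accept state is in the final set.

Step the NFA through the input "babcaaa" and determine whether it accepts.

initial (ε-close {0}): {0,1,2,3,4,8,9,10}
'b' @ 1: {5,6,11,12}
'a' @ 2: {1,9,10,13}  [accepting]
'b' @ 3: {11,12}
'c' @ 4: {}  — no active states
rest 'aaa' ignored (set empty)
end set {} — state 1 not in

Answer: REJECT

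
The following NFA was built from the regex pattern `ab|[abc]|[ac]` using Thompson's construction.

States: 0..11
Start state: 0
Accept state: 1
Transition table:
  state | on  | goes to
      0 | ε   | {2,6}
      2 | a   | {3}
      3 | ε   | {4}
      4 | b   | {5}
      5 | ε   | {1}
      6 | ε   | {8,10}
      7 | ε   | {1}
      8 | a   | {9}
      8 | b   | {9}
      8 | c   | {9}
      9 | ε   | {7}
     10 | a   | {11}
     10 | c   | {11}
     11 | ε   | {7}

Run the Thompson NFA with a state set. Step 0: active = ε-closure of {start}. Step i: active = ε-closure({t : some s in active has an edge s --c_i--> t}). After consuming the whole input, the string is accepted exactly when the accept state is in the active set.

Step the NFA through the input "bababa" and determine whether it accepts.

initial (ε-close {0}): {0,2,6,8,10}
'b' @ 1: {1,7,9}  [accepting]
'a' @ 2: {}  — dead — no transitions
rest 'baba' ignored (set empty)
after full input: {}  (accept=1 not in)

Answer: REJECT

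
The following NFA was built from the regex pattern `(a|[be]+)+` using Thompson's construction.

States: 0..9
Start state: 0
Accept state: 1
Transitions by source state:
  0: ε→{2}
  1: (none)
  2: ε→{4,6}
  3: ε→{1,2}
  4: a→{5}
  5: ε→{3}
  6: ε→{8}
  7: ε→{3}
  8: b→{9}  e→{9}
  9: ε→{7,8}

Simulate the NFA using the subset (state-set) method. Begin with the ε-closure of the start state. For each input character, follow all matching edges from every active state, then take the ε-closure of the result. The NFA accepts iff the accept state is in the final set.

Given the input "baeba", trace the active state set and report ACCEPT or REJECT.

S₀ = ε-closure({0}) = {0,2,4,6,8}
'b' @ 1: {1,2,3,4,6,7,8,9}  ✓accept
'a' @ 2: {1,2,3,4,5,6,8}  ✓accept
'e' @ 3: {1,2,3,4,6,7,8,9}  ✓accept
'b' @ 4: {1,2,3,4,6,7,8,9}  ✓accept
'a' @ 5: {1,2,3,4,5,6,8}  ✓accept
end set {1,2,3,4,5,6,8} — state 1 in

Answer: ACCEPT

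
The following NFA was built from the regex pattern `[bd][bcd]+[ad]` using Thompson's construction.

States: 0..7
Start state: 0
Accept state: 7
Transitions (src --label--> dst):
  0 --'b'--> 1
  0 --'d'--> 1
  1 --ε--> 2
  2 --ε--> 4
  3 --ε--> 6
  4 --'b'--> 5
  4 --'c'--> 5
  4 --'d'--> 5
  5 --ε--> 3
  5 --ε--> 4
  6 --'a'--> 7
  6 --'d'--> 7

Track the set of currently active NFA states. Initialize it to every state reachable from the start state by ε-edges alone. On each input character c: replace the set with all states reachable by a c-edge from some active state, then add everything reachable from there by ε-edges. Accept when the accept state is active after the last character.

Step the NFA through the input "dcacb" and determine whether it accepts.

initial (ε-close {0}): {0}
'd' @ 1: {1,2,4}
'c' @ 2: {3,4,5,6}
'a' @ 3: {7}  [accepting]
'c' @ 4: {}  — dead — no transitions
rest 'b' ignored (set empty)
end set {} — state 7 not in

Answer: REJECT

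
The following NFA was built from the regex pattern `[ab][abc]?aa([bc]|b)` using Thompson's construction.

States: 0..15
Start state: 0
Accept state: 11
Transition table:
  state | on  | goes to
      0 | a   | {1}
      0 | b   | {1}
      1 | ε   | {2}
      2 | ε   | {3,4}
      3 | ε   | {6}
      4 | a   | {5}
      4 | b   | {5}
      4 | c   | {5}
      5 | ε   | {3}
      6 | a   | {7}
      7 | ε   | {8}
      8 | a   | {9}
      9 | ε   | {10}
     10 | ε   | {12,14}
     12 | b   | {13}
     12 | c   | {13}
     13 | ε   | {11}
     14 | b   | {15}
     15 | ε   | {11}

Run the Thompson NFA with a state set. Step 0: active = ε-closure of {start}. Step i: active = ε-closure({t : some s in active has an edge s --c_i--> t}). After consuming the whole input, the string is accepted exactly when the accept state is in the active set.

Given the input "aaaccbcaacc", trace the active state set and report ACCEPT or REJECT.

start: ε-closure({0}) = {0}
'a' @ 1: {1,2,3,4,6}
'a' @ 2: {3,5,6,7,8}
'a' @ 3: {7,8,9,10,12,14}
'c' @ 4: {11,13}  (accept∈set)
'c' @ 5: {}  — state set empty
rest 'bcaacc' ignored (set empty)
end set {} — state 11 not in

Answer: REJECT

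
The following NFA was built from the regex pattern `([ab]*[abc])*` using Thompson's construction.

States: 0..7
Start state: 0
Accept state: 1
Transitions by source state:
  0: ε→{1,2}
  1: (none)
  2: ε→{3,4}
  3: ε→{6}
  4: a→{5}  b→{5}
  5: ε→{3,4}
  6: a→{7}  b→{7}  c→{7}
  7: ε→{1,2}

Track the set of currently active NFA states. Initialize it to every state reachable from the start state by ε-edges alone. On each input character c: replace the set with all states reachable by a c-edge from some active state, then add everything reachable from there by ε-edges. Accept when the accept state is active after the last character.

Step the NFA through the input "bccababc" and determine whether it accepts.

Answer: ACCEPT

Trace:
S₀ = ε-closure({0}) = {0,1,2,3,4,6}
'b' @ 1: {1,2,3,4,5,6,7}  (accept∈set)
'c' @ 2: {1,2,3,4,6,7}  (accept∈set)
'c' @ 3: {1,2,3,4,6,7}  (accept∈set)
'a' @ 4: {1,2,3,4,5,6,7}  (accept∈set)
'b' @ 5: {1,2,3,4,5,6,7}  (accept∈set)
'a' @ 6: {1,2,3,4,5,6,7}  (accept∈set)
'b' @ 7: {1,2,3,4,5,6,7}  (accept∈set)
'c' @ 8: {1,2,3,4,6,7}  (accept∈set)
after full input: {1,2,3,4,6,7}  (accept=1 in)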